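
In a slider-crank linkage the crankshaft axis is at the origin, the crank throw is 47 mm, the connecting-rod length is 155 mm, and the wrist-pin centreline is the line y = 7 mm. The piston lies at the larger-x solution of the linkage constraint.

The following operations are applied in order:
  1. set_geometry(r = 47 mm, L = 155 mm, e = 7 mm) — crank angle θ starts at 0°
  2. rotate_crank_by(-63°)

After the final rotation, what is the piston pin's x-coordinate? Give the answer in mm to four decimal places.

168.4294

set_geometry: r = 47 mm, L = 155 mm, e = 7 mm; θ ← 0°
rotate_crank_by(-63°): θ ← 0° -63° = -63°
crank pin P = (r cos θ, r sin θ) = (21.337553, -41.877307)
h = r sin θ − e = -41.877307 − 7 = -48.877307
x = r cos θ + √(L² − h²) = 21.337553 + √(24025.0 − 2388.9911) = 21.337553 + 147.091838 = 168.429392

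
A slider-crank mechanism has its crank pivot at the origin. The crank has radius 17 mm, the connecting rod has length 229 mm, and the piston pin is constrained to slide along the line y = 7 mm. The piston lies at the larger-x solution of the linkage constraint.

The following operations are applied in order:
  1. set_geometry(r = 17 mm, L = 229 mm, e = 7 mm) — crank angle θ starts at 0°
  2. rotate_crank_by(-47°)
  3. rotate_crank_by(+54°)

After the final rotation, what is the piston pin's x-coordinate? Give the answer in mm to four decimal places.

set_geometry: r = 17 mm, L = 229 mm, e = 7 mm; θ ← 0°
rotate_crank_by(-47°): θ ← 0° -47° = -47°
rotate_crank_by(+54°): θ ← -47° +54° = 7°
crank pin P = (r cos θ, r sin θ) = (16.873285, 2.071779)
h = r sin θ − e = 2.071779 − 7 = -4.928221
x = r cos θ + √(L² − h²) = 16.873285 + √(52441.0 − 24.2874) = 16.873285 + 228.946965 = 245.820249

245.8202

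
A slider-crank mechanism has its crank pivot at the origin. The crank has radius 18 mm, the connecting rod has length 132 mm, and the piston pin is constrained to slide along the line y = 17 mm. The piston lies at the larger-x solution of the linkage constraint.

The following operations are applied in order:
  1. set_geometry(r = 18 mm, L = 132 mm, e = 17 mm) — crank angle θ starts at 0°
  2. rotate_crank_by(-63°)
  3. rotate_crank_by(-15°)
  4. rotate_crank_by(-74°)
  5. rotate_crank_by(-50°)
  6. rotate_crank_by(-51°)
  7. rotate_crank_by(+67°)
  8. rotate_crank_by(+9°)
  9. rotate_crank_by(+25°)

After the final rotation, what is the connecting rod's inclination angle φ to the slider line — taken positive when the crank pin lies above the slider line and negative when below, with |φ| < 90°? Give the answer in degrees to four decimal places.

set_geometry: r = 18 mm, L = 132 mm, e = 17 mm; θ ← 0°
rotate_crank_by(-63°): θ ← 0° -63° = -63°
rotate_crank_by(-15°): θ ← -63° -15° = -78°
rotate_crank_by(-74°): θ ← -78° -74° = -152°
rotate_crank_by(-50°): θ ← -152° -50° = -202°
rotate_crank_by(-51°): θ ← -202° -51° = -253°
rotate_crank_by(+67°): θ ← -253° +67° = -186°
rotate_crank_by(+9°): θ ← -186° +9° = -177°
rotate_crank_by(+25°): θ ← -177° +25° = -152°
crank pin P = (r cos θ, r sin θ) = (-15.893057, -8.450488)
h = r sin θ − e = -8.450488 − 17 = -25.450488
sin φ = h / L = -25.450488 / 132 = -0.19280673
φ = arcsin(-0.19280673) = -11.116627°

-11.1166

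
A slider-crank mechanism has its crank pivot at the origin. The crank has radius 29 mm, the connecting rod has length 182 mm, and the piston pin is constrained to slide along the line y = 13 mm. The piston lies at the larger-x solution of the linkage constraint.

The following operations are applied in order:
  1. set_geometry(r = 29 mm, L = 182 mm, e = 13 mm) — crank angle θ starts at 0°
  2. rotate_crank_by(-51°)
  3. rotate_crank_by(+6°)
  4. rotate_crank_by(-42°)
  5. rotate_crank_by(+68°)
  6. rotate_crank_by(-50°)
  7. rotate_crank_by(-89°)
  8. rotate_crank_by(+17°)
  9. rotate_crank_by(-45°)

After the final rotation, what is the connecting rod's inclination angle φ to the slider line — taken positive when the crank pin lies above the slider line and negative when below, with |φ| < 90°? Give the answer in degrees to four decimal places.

set_geometry: r = 29 mm, L = 182 mm, e = 13 mm; θ ← 0°
rotate_crank_by(-51°): θ ← 0° -51° = -51°
rotate_crank_by(+6°): θ ← -51° +6° = -45°
rotate_crank_by(-42°): θ ← -45° -42° = -87°
rotate_crank_by(+68°): θ ← -87° +68° = -19°
rotate_crank_by(-50°): θ ← -19° -50° = -69°
rotate_crank_by(-89°): θ ← -69° -89° = -158°
rotate_crank_by(+17°): θ ← -158° +17° = -141°
rotate_crank_by(-45°): θ ← -141° -45° = -186°
crank pin P = (r cos θ, r sin θ) = (-28.841135, 3.031325)
h = r sin θ − e = 3.031325 − 13 = -9.968675
sin φ = h / L = -9.968675 / 182 = -0.05477294
φ = arcsin(-0.05477294) = -3.139829°

-3.1398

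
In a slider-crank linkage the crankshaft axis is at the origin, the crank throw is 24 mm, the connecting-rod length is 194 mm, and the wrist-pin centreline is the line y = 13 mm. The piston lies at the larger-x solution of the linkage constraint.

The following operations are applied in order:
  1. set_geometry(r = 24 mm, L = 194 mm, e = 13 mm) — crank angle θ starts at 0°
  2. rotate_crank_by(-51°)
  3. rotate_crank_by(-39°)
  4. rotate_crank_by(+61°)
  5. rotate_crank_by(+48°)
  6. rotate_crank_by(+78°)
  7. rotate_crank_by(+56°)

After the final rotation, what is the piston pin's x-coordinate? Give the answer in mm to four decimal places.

172.6044

set_geometry: r = 24 mm, L = 194 mm, e = 13 mm; θ ← 0°
rotate_crank_by(-51°): θ ← 0° -51° = -51°
rotate_crank_by(-39°): θ ← -51° -39° = -90°
rotate_crank_by(+61°): θ ← -90° +61° = -29°
rotate_crank_by(+48°): θ ← -29° +48° = 19°
rotate_crank_by(+78°): θ ← 19° +78° = 97°
rotate_crank_by(+56°): θ ← 97° +56° = 153°
crank pin P = (r cos θ, r sin θ) = (-21.384157, 10.895772)
h = r sin θ − e = 10.895772 − 13 = -2.104228
x = r cos θ + √(L² − h²) = -21.384157 + √(37636.0 − 4.4278) = -21.384157 + 193.988588 = 172.604431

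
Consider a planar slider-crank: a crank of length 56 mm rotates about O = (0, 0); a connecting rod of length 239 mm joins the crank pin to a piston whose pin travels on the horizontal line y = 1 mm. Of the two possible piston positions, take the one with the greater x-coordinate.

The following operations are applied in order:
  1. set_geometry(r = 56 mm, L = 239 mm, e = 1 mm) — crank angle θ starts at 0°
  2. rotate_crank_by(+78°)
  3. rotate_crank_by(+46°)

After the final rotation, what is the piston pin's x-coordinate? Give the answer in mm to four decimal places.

set_geometry: r = 56 mm, L = 239 mm, e = 1 mm; θ ← 0°
rotate_crank_by(+78°): θ ← 0° +78° = 78°
rotate_crank_by(+46°): θ ← 78° +46° = 124°
crank pin P = (r cos θ, r sin θ) = (-31.314803, 46.426104)
h = r sin θ − e = 46.426104 − 1 = 45.426104
x = r cos θ + √(L² − h²) = -31.314803 + √(57121.0 − 2063.5309) = -31.314803 + 234.643280 = 203.328478

203.3285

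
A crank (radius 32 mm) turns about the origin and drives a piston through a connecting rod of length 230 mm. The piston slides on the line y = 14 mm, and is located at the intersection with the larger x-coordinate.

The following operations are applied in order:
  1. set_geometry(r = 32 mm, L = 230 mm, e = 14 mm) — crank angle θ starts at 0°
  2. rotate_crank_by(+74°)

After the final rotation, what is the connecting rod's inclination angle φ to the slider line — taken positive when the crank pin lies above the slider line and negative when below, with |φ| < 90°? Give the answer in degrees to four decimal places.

set_geometry: r = 32 mm, L = 230 mm, e = 14 mm; θ ← 0°
rotate_crank_by(+74°): θ ← 0° +74° = 74°
crank pin P = (r cos θ, r sin θ) = (8.820395, 30.760374)
h = r sin θ − e = 30.760374 − 14 = 16.760374
sin φ = h / L = 16.760374 / 230 = 0.07287119
φ = arcsin(0.07287119) = 4.178916°

4.1789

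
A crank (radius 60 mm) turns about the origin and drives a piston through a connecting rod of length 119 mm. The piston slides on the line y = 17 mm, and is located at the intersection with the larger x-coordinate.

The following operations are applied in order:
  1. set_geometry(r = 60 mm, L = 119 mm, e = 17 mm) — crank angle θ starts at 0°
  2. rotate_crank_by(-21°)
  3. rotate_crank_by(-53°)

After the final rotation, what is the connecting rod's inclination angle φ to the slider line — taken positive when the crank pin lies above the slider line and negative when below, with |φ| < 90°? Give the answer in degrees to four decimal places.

set_geometry: r = 60 mm, L = 119 mm, e = 17 mm; θ ← 0°
rotate_crank_by(-21°): θ ← 0° -21° = -21°
rotate_crank_by(-53°): θ ← -21° -53° = -74°
crank pin P = (r cos θ, r sin θ) = (16.538241, -57.675702)
h = r sin θ − e = -57.675702 − 17 = -74.675702
sin φ = h / L = -74.675702 / 119 = -0.62752691
φ = arcsin(-0.62752691) = -38.867897°

-38.8679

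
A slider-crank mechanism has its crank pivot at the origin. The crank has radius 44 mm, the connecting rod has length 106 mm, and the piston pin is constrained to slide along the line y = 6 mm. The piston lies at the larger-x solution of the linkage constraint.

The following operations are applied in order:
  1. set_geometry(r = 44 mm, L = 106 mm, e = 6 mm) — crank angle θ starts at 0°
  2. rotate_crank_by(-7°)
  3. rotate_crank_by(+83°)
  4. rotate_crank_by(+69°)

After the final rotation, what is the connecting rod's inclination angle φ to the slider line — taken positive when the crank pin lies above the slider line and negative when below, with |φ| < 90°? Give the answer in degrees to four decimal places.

set_geometry: r = 44 mm, L = 106 mm, e = 6 mm; θ ← 0°
rotate_crank_by(-7°): θ ← 0° -7° = -7°
rotate_crank_by(+83°): θ ← -7° +83° = 76°
rotate_crank_by(+69°): θ ← 76° +69° = 145°
crank pin P = (r cos θ, r sin θ) = (-36.042690, 25.237363)
h = r sin θ − e = 25.237363 − 6 = 19.237363
sin φ = h / L = 19.237363 / 106 = 0.18148456
φ = arcsin(0.18148456) = 10.456243°

10.4562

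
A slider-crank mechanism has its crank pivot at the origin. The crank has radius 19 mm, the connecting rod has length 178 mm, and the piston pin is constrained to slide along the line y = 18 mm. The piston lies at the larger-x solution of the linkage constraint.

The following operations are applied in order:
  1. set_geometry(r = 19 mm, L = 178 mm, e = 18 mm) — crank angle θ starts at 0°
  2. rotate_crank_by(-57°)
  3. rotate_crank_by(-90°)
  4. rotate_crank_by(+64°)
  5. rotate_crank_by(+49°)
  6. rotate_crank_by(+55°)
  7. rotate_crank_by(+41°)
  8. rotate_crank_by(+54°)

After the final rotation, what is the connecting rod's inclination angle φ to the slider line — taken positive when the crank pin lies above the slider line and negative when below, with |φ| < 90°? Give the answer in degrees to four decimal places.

-0.2971

set_geometry: r = 19 mm, L = 178 mm, e = 18 mm; θ ← 0°
rotate_crank_by(-57°): θ ← 0° -57° = -57°
rotate_crank_by(-90°): θ ← -57° -90° = -147°
rotate_crank_by(+64°): θ ← -147° +64° = -83°
rotate_crank_by(+49°): θ ← -83° +49° = -34°
rotate_crank_by(+55°): θ ← -34° +55° = 21°
rotate_crank_by(+41°): θ ← 21° +41° = 62°
rotate_crank_by(+54°): θ ← 62° +54° = 116°
crank pin P = (r cos θ, r sin θ) = (-8.329052, 17.077087)
h = r sin θ − e = 17.077087 − 18 = -0.922913
sin φ = h / L = -0.922913 / 178 = -0.00518491
φ = arcsin(-0.00518491) = -0.297075°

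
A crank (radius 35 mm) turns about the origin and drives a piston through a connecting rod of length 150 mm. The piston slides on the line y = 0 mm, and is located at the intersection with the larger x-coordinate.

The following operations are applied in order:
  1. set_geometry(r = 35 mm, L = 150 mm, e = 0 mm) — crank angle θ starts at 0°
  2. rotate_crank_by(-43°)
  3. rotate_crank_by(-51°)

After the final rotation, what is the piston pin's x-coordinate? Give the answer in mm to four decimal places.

set_geometry: r = 35 mm, L = 150 mm, e = 0 mm; θ ← 0°
rotate_crank_by(-43°): θ ← 0° -43° = -43°
rotate_crank_by(-51°): θ ← -43° -51° = -94°
crank pin P = (r cos θ, r sin θ) = (-2.441477, -34.914742)
h = r sin θ − e = -34.914742 − 0 = -34.914742
x = r cos θ + √(L² − h²) = -2.441477 + √(22500.0 − 1219.0392) = -2.441477 + 145.879953 = 143.438477

143.4385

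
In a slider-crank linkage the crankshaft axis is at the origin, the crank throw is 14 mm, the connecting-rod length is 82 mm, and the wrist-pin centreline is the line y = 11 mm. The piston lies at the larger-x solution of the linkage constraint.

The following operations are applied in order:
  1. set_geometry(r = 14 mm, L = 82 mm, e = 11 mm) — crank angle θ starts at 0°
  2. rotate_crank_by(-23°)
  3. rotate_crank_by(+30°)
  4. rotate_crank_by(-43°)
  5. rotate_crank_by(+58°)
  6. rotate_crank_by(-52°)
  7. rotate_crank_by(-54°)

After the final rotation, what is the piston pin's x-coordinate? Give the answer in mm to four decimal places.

set_geometry: r = 14 mm, L = 82 mm, e = 11 mm; θ ← 0°
rotate_crank_by(-23°): θ ← 0° -23° = -23°
rotate_crank_by(+30°): θ ← -23° +30° = 7°
rotate_crank_by(-43°): θ ← 7° -43° = -36°
rotate_crank_by(+58°): θ ← -36° +58° = 22°
rotate_crank_by(-52°): θ ← 22° -52° = -30°
rotate_crank_by(-54°): θ ← -30° -54° = -84°
crank pin P = (r cos θ, r sin θ) = (1.463398, -13.923307)
h = r sin θ − e = -13.923307 − 11 = -24.923307
x = r cos θ + √(L² − h²) = 1.463398 + √(6724.0 − 621.1712) = 1.463398 + 78.120604 = 79.584003

79.5840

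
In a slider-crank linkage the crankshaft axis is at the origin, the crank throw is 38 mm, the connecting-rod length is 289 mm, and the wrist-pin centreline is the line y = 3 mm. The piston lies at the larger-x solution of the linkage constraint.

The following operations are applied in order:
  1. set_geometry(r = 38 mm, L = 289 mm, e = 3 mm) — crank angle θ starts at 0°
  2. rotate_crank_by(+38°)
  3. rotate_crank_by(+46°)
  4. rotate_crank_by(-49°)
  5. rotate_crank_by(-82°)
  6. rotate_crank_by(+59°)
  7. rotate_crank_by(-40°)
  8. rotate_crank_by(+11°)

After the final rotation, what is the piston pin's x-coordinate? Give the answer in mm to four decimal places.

set_geometry: r = 38 mm, L = 289 mm, e = 3 mm; θ ← 0°
rotate_crank_by(+38°): θ ← 0° +38° = 38°
rotate_crank_by(+46°): θ ← 38° +46° = 84°
rotate_crank_by(-49°): θ ← 84° -49° = 35°
rotate_crank_by(-82°): θ ← 35° -82° = -47°
rotate_crank_by(+59°): θ ← -47° +59° = 12°
rotate_crank_by(-40°): θ ← 12° -40° = -28°
rotate_crank_by(+11°): θ ← -28° +11° = -17°
crank pin P = (r cos θ, r sin θ) = (36.339581, -11.110125)
h = r sin θ − e = -11.110125 − 3 = -14.110125
x = r cos θ + √(L² − h²) = 36.339581 + √(83521.0 − 199.0956) = 36.339581 + 288.655338 = 324.994919

324.9949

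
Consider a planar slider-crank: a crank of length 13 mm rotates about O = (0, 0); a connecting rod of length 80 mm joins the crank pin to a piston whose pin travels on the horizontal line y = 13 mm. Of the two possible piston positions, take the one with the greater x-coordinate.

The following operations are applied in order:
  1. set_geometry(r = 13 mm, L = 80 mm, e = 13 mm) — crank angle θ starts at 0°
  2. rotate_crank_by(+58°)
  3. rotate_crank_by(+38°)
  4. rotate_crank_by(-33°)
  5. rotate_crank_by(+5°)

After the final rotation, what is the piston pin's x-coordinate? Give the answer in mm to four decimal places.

84.8643

set_geometry: r = 13 mm, L = 80 mm, e = 13 mm; θ ← 0°
rotate_crank_by(+58°): θ ← 0° +58° = 58°
rotate_crank_by(+38°): θ ← 58° +38° = 96°
rotate_crank_by(-33°): θ ← 96° -33° = 63°
rotate_crank_by(+5°): θ ← 63° +5° = 68°
crank pin P = (r cos θ, r sin θ) = (4.869886, 12.053390)
h = r sin θ − e = 12.053390 − 13 = -0.946610
x = r cos θ + √(L² − h²) = 4.869886 + √(6400.0 − 0.8961) = 4.869886 + 79.994399 = 84.864285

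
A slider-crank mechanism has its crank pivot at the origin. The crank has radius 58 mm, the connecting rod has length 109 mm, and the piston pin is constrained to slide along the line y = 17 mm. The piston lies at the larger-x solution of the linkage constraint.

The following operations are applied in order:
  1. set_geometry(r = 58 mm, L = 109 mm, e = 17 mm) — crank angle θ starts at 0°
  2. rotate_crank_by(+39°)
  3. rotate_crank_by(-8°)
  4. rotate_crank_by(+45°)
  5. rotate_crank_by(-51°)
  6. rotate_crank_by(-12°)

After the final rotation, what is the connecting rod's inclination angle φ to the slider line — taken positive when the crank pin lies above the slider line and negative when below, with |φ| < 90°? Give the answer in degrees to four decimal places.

-2.0783

set_geometry: r = 58 mm, L = 109 mm, e = 17 mm; θ ← 0°
rotate_crank_by(+39°): θ ← 0° +39° = 39°
rotate_crank_by(-8°): θ ← 39° -8° = 31°
rotate_crank_by(+45°): θ ← 31° +45° = 76°
rotate_crank_by(-51°): θ ← 76° -51° = 25°
rotate_crank_by(-12°): θ ← 25° -12° = 13°
crank pin P = (r cos θ, r sin θ) = (56.513464, 13.047161)
h = r sin θ − e = 13.047161 − 17 = -3.952839
sin φ = h / L = -3.952839 / 109 = -0.03626458
φ = arcsin(-0.03626458) = -2.078263°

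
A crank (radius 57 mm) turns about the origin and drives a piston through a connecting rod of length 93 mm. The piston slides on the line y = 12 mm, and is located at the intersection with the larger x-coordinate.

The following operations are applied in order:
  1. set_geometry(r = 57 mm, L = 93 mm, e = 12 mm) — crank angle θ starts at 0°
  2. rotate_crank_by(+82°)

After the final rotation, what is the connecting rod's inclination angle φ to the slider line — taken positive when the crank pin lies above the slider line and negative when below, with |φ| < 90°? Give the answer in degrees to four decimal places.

set_geometry: r = 57 mm, L = 93 mm, e = 12 mm; θ ← 0°
rotate_crank_by(+82°): θ ← 0° +82° = 82°
crank pin P = (r cos θ, r sin θ) = (7.932867, 56.445280)
h = r sin θ − e = 56.445280 − 12 = 44.445280
sin φ = h / L = 44.445280 / 93 = 0.47790624
φ = arcsin(0.47790624) = 28.548744°

28.5487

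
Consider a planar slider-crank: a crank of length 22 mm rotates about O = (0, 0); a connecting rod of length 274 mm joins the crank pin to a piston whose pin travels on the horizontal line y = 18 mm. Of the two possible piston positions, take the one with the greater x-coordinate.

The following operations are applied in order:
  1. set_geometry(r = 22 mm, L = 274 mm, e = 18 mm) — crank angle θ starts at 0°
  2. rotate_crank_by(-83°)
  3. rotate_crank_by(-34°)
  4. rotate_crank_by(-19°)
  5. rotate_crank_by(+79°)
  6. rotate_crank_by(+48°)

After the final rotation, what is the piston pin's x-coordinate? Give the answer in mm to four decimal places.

set_geometry: r = 22 mm, L = 274 mm, e = 18 mm; θ ← 0°
rotate_crank_by(-83°): θ ← 0° -83° = -83°
rotate_crank_by(-34°): θ ← -83° -34° = -117°
rotate_crank_by(-19°): θ ← -117° -19° = -136°
rotate_crank_by(+79°): θ ← -136° +79° = -57°
rotate_crank_by(+48°): θ ← -57° +48° = -9°
crank pin P = (r cos θ, r sin θ) = (21.729143, -3.441558)
h = r sin θ − e = -3.441558 − 18 = -21.441558
x = r cos θ + √(L² − h²) = 21.729143 + √(75076.0 − 459.7404) = 21.729143 + 273.159769 = 294.888913

294.8889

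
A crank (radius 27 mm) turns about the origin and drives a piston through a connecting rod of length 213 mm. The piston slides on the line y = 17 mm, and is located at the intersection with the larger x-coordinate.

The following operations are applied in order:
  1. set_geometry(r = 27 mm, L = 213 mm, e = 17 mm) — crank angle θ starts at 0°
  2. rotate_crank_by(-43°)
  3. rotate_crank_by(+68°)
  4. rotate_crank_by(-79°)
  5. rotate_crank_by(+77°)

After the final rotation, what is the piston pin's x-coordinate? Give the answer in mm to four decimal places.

set_geometry: r = 27 mm, L = 213 mm, e = 17 mm; θ ← 0°
rotate_crank_by(-43°): θ ← 0° -43° = -43°
rotate_crank_by(+68°): θ ← -43° +68° = 25°
rotate_crank_by(-79°): θ ← 25° -79° = -54°
rotate_crank_by(+77°): θ ← -54° +77° = 23°
crank pin P = (r cos θ, r sin θ) = (24.853631, 10.549740)
h = r sin θ − e = 10.549740 − 17 = -6.450260
x = r cos θ + √(L² − h²) = 24.853631 + √(45369.0 − 41.6058) = 24.853631 + 212.902311 = 237.755942

237.7559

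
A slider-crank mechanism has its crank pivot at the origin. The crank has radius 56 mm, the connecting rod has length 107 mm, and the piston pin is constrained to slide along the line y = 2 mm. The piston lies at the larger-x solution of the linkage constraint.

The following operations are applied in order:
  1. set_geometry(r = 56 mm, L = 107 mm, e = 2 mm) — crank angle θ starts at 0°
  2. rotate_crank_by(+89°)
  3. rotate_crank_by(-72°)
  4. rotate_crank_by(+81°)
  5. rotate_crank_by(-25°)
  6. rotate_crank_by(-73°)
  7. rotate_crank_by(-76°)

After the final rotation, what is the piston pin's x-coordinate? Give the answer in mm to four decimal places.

set_geometry: r = 56 mm, L = 107 mm, e = 2 mm; θ ← 0°
rotate_crank_by(+89°): θ ← 0° +89° = 89°
rotate_crank_by(-72°): θ ← 89° -72° = 17°
rotate_crank_by(+81°): θ ← 17° +81° = 98°
rotate_crank_by(-25°): θ ← 98° -25° = 73°
rotate_crank_by(-73°): θ ← 73° -73° = 0°
rotate_crank_by(-76°): θ ← 0° -76° = -76°
crank pin P = (r cos θ, r sin θ) = (13.547626, -54.336561)
h = r sin θ − e = -54.336561 − 2 = -56.336561
x = r cos θ + √(L² − h²) = 13.547626 + √(11449.0 − 3173.8081) = 13.547626 + 90.968082 = 104.515708

104.5157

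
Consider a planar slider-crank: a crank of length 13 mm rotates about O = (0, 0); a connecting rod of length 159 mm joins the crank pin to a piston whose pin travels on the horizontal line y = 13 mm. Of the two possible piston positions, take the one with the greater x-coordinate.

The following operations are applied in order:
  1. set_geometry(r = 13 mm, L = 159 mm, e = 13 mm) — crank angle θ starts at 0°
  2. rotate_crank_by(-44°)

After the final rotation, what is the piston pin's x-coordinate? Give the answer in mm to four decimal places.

166.8178

set_geometry: r = 13 mm, L = 159 mm, e = 13 mm; θ ← 0°
rotate_crank_by(-44°): θ ← 0° -44° = -44°
crank pin P = (r cos θ, r sin θ) = (9.351417, -9.030559)
h = r sin θ − e = -9.030559 − 13 = -22.030559
x = r cos θ + √(L² − h²) = 9.351417 + √(25281.0 − 485.3455) = 9.351417 + 157.466360 = 166.817777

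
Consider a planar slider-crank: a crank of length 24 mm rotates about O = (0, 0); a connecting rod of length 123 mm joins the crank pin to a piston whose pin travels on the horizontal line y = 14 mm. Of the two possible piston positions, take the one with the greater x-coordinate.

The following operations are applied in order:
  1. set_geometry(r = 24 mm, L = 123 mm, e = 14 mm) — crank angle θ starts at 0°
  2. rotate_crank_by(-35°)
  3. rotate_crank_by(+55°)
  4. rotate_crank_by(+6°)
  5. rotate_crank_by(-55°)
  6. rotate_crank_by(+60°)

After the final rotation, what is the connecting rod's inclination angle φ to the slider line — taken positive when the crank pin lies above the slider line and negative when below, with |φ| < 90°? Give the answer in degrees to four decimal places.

set_geometry: r = 24 mm, L = 123 mm, e = 14 mm; θ ← 0°
rotate_crank_by(-35°): θ ← 0° -35° = -35°
rotate_crank_by(+55°): θ ← -35° +55° = 20°
rotate_crank_by(+6°): θ ← 20° +6° = 26°
rotate_crank_by(-55°): θ ← 26° -55° = -29°
rotate_crank_by(+60°): θ ← -29° +60° = 31°
crank pin P = (r cos θ, r sin θ) = (20.572015, 12.360914)
h = r sin θ − e = 12.360914 − 14 = -1.639086
sin φ = h / L = -1.639086 / 123 = -0.01332590
φ = arcsin(-0.01332590) = -0.763541°

-0.7635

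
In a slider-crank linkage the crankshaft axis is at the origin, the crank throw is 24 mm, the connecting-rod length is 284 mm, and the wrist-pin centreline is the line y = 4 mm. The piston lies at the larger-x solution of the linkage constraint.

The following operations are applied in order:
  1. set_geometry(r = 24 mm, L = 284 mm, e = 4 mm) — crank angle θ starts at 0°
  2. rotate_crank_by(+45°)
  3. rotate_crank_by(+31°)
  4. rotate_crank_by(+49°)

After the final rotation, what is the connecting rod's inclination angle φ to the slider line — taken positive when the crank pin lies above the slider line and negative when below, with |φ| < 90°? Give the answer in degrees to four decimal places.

set_geometry: r = 24 mm, L = 284 mm, e = 4 mm; θ ← 0°
rotate_crank_by(+45°): θ ← 0° +45° = 45°
rotate_crank_by(+31°): θ ← 45° +31° = 76°
rotate_crank_by(+49°): θ ← 76° +49° = 125°
crank pin P = (r cos θ, r sin θ) = (-13.765834, 19.659649)
h = r sin θ − e = 19.659649 − 4 = 15.659649
sin φ = h / L = 15.659649 / 284 = 0.05513961
φ = arcsin(0.05513961) = 3.160870°

3.1609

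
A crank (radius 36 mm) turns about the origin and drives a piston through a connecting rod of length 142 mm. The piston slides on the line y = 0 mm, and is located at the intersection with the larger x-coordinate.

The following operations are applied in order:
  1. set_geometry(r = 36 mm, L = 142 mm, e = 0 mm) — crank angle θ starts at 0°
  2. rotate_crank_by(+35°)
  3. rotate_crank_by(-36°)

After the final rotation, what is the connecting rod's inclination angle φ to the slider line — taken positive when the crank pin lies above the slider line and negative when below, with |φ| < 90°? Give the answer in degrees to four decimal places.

-0.2535

set_geometry: r = 36 mm, L = 142 mm, e = 0 mm; θ ← 0°
rotate_crank_by(+35°): θ ← 0° +35° = 35°
rotate_crank_by(-36°): θ ← 35° -36° = -1°
crank pin P = (r cos θ, r sin θ) = (35.994517, -0.628287)
h = r sin θ − e = -0.628287 − 0 = -0.628287
sin φ = h / L = -0.628287 / 142 = -0.00442455
φ = arcsin(-0.00442455) = -0.253509°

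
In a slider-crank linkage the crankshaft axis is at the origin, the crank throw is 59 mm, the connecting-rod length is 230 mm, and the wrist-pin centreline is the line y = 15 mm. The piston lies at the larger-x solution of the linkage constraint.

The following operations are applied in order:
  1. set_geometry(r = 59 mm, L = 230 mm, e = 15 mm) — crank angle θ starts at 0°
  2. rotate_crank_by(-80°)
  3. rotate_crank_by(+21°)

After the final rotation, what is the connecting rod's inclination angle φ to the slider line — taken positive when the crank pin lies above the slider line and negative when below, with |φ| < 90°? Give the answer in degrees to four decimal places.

set_geometry: r = 59 mm, L = 230 mm, e = 15 mm; θ ← 0°
rotate_crank_by(-80°): θ ← 0° -80° = -80°
rotate_crank_by(+21°): θ ← -80° +21° = -59°
crank pin P = (r cos θ, r sin θ) = (30.387246, -50.572871)
h = r sin θ − e = -50.572871 − 15 = -65.572871
sin φ = h / L = -65.572871 / 230 = -0.28509944
φ = arcsin(-0.28509944) = -16.564793°

-16.5648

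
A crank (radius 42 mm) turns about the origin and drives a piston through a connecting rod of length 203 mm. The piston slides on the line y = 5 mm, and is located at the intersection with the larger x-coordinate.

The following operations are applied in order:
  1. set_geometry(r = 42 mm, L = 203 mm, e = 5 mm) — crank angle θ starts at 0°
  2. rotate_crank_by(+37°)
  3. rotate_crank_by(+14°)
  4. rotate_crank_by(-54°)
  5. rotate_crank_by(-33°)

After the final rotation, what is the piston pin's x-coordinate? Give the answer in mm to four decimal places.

set_geometry: r = 42 mm, L = 203 mm, e = 5 mm; θ ← 0°
rotate_crank_by(+37°): θ ← 0° +37° = 37°
rotate_crank_by(+14°): θ ← 37° +14° = 51°
rotate_crank_by(-54°): θ ← 51° -54° = -3°
rotate_crank_by(-33°): θ ← -3° -33° = -36°
crank pin P = (r cos θ, r sin θ) = (33.978714, -24.686981)
h = r sin θ − e = -24.686981 − 5 = -29.686981
x = r cos θ + √(L² − h²) = 33.978714 + √(41209.0 − 881.3168) = 33.978714 + 200.817537 = 234.796251

234.7963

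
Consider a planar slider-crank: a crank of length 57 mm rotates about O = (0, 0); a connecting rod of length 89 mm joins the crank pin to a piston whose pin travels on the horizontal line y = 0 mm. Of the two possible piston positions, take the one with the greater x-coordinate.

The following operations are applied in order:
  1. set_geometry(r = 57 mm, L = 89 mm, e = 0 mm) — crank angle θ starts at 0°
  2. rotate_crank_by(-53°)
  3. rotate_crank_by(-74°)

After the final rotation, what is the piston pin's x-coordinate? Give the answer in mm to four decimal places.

42.1735

set_geometry: r = 57 mm, L = 89 mm, e = 0 mm; θ ← 0°
rotate_crank_by(-53°): θ ← 0° -53° = -53°
rotate_crank_by(-74°): θ ← -53° -74° = -127°
crank pin P = (r cos θ, r sin θ) = (-34.303456, -45.522224)
h = r sin θ − e = -45.522224 − 0 = -45.522224
x = r cos θ + √(L² − h²) = -34.303456 + √(7921.0 − 2072.2729) = -34.303456 + 76.476971 = 42.173515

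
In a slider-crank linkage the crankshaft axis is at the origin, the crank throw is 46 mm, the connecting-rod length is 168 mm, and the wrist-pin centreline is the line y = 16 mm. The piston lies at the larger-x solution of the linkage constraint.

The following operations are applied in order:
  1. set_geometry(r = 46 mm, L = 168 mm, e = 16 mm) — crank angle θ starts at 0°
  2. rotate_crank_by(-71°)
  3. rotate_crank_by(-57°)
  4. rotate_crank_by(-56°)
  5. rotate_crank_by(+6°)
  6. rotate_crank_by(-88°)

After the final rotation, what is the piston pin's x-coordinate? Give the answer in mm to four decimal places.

162.1112

set_geometry: r = 46 mm, L = 168 mm, e = 16 mm; θ ← 0°
rotate_crank_by(-71°): θ ← 0° -71° = -71°
rotate_crank_by(-57°): θ ← -71° -57° = -128°
rotate_crank_by(-56°): θ ← -128° -56° = -184°
rotate_crank_by(+6°): θ ← -184° +6° = -178°
rotate_crank_by(-88°): θ ← -178° -88° = -266°
crank pin P = (r cos θ, r sin θ) = (-3.208798, 45.887946)
h = r sin θ − e = 45.887946 − 16 = 29.887946
x = r cos θ + √(L² − h²) = -3.208798 + √(28224.0 − 893.2893) = -3.208798 + 165.320025 = 162.111227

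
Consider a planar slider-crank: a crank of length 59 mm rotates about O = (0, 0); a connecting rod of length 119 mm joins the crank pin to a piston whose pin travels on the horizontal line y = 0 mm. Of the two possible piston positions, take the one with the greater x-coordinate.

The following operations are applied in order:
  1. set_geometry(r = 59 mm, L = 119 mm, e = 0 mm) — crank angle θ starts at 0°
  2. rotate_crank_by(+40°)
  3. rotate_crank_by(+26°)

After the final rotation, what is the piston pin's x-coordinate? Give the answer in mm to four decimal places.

130.0912

set_geometry: r = 59 mm, L = 119 mm, e = 0 mm; θ ← 0°
rotate_crank_by(+40°): θ ← 0° +40° = 40°
rotate_crank_by(+26°): θ ← 40° +26° = 66°
crank pin P = (r cos θ, r sin θ) = (23.997462, 53.899182)
h = r sin θ − e = 53.899182 − 0 = 53.899182
x = r cos θ + √(L² − h²) = 23.997462 + √(14161.0 − 2905.1218) = 23.997462 + 106.093724 = 130.091186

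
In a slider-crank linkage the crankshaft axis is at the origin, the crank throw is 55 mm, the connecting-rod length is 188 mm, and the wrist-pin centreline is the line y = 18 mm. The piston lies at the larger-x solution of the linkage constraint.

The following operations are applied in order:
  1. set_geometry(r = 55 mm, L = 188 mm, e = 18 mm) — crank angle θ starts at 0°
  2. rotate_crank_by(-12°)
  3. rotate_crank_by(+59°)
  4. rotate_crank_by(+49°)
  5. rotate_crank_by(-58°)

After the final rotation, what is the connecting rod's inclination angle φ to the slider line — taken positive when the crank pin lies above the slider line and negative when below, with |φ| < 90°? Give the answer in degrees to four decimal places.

set_geometry: r = 55 mm, L = 188 mm, e = 18 mm; θ ← 0°
rotate_crank_by(-12°): θ ← 0° -12° = -12°
rotate_crank_by(+59°): θ ← -12° +59° = 47°
rotate_crank_by(+49°): θ ← 47° +49° = 96°
rotate_crank_by(-58°): θ ← 96° -58° = 38°
crank pin P = (r cos θ, r sin θ) = (43.340591, 33.861381)
h = r sin θ − e = 33.861381 − 18 = 15.861381
sin φ = h / L = 15.861381 / 188 = 0.08436905
φ = arcsin(0.08436905) = 4.839744°

4.8397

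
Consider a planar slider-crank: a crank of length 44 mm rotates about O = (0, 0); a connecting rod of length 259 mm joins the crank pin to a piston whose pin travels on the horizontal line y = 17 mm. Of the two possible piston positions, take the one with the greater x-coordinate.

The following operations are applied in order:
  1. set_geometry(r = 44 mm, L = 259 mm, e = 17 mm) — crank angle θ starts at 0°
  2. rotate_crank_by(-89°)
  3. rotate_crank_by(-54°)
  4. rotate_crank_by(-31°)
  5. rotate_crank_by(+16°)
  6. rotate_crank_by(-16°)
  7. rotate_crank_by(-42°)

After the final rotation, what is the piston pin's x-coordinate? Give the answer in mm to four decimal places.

set_geometry: r = 44 mm, L = 259 mm, e = 17 mm; θ ← 0°
rotate_crank_by(-89°): θ ← 0° -89° = -89°
rotate_crank_by(-54°): θ ← -89° -54° = -143°
rotate_crank_by(-31°): θ ← -143° -31° = -174°
rotate_crank_by(+16°): θ ← -174° +16° = -158°
rotate_crank_by(-16°): θ ← -158° -16° = -174°
rotate_crank_by(-42°): θ ← -174° -42° = -216°
crank pin P = (r cos θ, r sin θ) = (-35.596748, 25.862551)
h = r sin θ − e = 25.862551 − 17 = 8.862551
x = r cos θ + √(L² − h²) = -35.596748 + √(67081.0 − 78.5448) = -35.596748 + 258.848325 = 223.251577

223.2516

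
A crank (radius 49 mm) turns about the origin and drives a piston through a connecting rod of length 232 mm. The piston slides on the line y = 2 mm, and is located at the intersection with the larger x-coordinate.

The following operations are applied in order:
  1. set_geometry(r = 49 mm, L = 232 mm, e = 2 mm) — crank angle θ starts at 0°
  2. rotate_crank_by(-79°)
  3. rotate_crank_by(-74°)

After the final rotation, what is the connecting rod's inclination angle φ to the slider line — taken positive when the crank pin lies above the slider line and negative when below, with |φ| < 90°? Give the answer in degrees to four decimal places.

-5.9987

set_geometry: r = 49 mm, L = 232 mm, e = 2 mm; θ ← 0°
rotate_crank_by(-79°): θ ← 0° -79° = -79°
rotate_crank_by(-74°): θ ← -79° -74° = -153°
crank pin P = (r cos θ, r sin θ) = (-43.659320, -22.245534)
h = r sin θ − e = -22.245534 − 2 = -24.245534
sin φ = h / L = -24.245534 / 232 = -0.10450661
φ = arcsin(-0.10450661) = -5.998741°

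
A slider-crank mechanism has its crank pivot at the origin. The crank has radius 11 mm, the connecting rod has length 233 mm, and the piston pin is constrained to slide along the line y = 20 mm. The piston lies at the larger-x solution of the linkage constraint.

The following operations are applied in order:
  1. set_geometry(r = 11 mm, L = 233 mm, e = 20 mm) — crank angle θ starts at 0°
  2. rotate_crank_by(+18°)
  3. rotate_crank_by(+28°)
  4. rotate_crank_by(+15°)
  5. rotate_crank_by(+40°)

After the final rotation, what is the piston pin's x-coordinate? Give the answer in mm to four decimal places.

230.7193

set_geometry: r = 11 mm, L = 233 mm, e = 20 mm; θ ← 0°
rotate_crank_by(+18°): θ ← 0° +18° = 18°
rotate_crank_by(+28°): θ ← 18° +28° = 46°
rotate_crank_by(+15°): θ ← 46° +15° = 61°
rotate_crank_by(+40°): θ ← 61° +40° = 101°
crank pin P = (r cos θ, r sin θ) = (-2.098899, 10.797899)
h = r sin θ − e = 10.797899 − 20 = -9.202101
x = r cos θ + √(L² − h²) = -2.098899 + √(54289.0 − 84.6787) = -2.098899 + 232.818215 = 230.719316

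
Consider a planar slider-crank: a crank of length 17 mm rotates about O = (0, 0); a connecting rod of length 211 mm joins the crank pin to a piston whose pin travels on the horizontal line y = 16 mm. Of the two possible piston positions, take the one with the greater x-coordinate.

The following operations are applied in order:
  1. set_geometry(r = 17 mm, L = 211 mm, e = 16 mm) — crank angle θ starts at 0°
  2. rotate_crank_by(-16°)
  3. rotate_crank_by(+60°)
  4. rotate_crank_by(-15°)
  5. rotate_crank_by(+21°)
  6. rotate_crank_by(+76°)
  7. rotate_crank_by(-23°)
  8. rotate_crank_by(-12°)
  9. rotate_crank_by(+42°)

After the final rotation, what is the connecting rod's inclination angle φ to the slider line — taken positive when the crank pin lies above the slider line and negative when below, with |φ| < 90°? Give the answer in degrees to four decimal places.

-0.9686

set_geometry: r = 17 mm, L = 211 mm, e = 16 mm; θ ← 0°
rotate_crank_by(-16°): θ ← 0° -16° = -16°
rotate_crank_by(+60°): θ ← -16° +60° = 44°
rotate_crank_by(-15°): θ ← 44° -15° = 29°
rotate_crank_by(+21°): θ ← 29° +21° = 50°
rotate_crank_by(+76°): θ ← 50° +76° = 126°
rotate_crank_by(-23°): θ ← 126° -23° = 103°
rotate_crank_by(-12°): θ ← 103° -12° = 91°
rotate_crank_by(+42°): θ ← 91° +42° = 133°
crank pin P = (r cos θ, r sin θ) = (-11.593972, 12.433013)
h = r sin θ − e = 12.433013 − 16 = -3.566987
sin φ = h / L = -3.566987 / 211 = -0.01690515
φ = arcsin(-0.01690515) = -0.968640°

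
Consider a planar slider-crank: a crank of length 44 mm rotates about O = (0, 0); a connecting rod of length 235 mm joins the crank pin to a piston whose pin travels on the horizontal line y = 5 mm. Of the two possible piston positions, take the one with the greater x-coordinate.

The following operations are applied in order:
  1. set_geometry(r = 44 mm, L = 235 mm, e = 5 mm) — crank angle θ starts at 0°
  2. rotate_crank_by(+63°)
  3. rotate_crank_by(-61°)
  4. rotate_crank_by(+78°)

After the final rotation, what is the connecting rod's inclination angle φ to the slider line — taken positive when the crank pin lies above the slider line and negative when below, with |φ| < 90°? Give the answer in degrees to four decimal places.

set_geometry: r = 44 mm, L = 235 mm, e = 5 mm; θ ← 0°
rotate_crank_by(+63°): θ ← 0° +63° = 63°
rotate_crank_by(-61°): θ ← 63° -61° = 2°
rotate_crank_by(+78°): θ ← 2° +78° = 80°
crank pin P = (r cos θ, r sin θ) = (7.640520, 43.331541)
h = r sin θ − e = 43.331541 − 5 = 38.331541
sin φ = h / L = 38.331541 / 235 = 0.16311294
φ = arcsin(0.16311294) = 9.387629°

9.3876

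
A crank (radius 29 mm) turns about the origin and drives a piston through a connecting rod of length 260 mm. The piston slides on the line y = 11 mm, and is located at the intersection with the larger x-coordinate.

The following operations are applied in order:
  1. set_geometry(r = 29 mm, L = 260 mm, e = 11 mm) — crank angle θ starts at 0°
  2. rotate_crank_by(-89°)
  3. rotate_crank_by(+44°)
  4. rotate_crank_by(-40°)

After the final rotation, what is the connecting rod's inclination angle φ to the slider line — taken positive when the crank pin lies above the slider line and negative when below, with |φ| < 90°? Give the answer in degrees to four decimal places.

-8.8253

set_geometry: r = 29 mm, L = 260 mm, e = 11 mm; θ ← 0°
rotate_crank_by(-89°): θ ← 0° -89° = -89°
rotate_crank_by(+44°): θ ← -89° +44° = -45°
rotate_crank_by(-40°): θ ← -45° -40° = -85°
crank pin P = (r cos θ, r sin θ) = (2.527517, -28.889646)
h = r sin θ − e = -28.889646 − 11 = -39.889646
sin φ = h / L = -39.889646 / 260 = -0.15342172
φ = arcsin(-0.15342172) = -8.825272°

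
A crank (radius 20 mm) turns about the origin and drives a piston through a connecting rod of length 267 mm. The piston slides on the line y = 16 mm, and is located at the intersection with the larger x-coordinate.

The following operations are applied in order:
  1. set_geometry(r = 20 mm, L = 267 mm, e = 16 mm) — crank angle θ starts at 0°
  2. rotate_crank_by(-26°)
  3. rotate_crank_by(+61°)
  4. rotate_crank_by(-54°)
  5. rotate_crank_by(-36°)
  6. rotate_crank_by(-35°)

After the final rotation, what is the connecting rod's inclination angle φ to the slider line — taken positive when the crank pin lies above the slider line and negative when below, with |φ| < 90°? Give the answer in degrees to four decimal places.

set_geometry: r = 20 mm, L = 267 mm, e = 16 mm; θ ← 0°
rotate_crank_by(-26°): θ ← 0° -26° = -26°
rotate_crank_by(+61°): θ ← -26° +61° = 35°
rotate_crank_by(-54°): θ ← 35° -54° = -19°
rotate_crank_by(-36°): θ ← -19° -36° = -55°
rotate_crank_by(-35°): θ ← -55° -35° = -90°
crank pin P = (r cos θ, r sin θ) = (0.000000, -20.000000)
h = r sin θ − e = -20.000000 − 16 = -36.000000
sin φ = h / L = -36.000000 / 267 = -0.13483146
φ = arcsin(-0.13483146) = -7.748874°

-7.7489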